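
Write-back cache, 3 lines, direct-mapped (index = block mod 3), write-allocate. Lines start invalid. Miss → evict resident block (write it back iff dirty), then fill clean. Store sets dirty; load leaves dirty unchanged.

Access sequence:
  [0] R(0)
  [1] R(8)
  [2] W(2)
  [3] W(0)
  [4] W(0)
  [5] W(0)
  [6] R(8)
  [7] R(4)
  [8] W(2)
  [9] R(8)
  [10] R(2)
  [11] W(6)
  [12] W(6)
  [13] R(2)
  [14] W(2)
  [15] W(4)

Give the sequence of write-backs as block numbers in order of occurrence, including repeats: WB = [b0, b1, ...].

0: R B0 → L0 miss [-]
1: R B8 → L2 miss [-]
2: W B2 → L2 miss [D]
3: W B0 → L0 hit [D]
4: W B0 → L0 hit [D]
5: W B0 → L0 hit [D]
6: R B8 → L2 miss wb→B2 [-]
7: R B4 → L1 miss [-]
8: W B2 → L2 miss [D]
9: R B8 → L2 miss wb→B2 [-]
10: R B2 → L2 miss [-]
11: W B6 → L0 miss wb→B0 [D]
12: W B6 → L0 hit [D]
13: R B2 → L2 hit [-]
14: W B2 → L2 hit [D]
15: W B4 → L1 hit [D]

WB = [2, 2, 0]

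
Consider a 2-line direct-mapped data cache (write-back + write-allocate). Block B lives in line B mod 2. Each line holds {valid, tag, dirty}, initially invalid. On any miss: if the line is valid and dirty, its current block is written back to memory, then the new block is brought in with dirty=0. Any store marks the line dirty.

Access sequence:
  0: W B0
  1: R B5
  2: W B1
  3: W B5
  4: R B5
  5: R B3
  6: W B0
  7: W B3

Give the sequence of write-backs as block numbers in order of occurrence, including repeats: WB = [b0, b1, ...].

0: W B0 -> L0 miss  d=D]
1: R B5 -> L1 miss  d=-]
2: W B1 -> L1 miss  d=D]
3: W B5 -> L1 miss wb->B1  d=D]
4: R B5 -> L1 hit  d=D]
5: R B3 -> L1 miss wb->B5  d=-]
6: W B0 -> L0 hit  d=D]
7: W B3 -> L1 hit  d=D]

WB = [1, 5]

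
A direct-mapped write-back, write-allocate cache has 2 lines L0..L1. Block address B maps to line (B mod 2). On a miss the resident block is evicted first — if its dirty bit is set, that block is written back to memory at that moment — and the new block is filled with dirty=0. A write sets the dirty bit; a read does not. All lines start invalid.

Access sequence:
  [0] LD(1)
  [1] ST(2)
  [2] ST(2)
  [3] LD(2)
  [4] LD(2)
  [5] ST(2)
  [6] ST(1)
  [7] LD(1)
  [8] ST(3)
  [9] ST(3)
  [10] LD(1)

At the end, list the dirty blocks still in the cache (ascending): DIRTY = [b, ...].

DIRTY = [2]

0: R B1 -> L1 miss  d=-]
1: W B2 -> L0 miss  d=D]
2: W B2 -> L0 hit  d=D]
3: R B2 -> L0 hit  d=D]
4: R B2 -> L0 hit  d=D]
5: W B2 -> L0 hit  d=D]
6: W B1 -> L1 hit  d=D]
7: R B1 -> L1 hit  d=D]
8: W B3 -> L1 miss wb->B1  d=D]
9: W B3 -> L1 hit  d=D]
10: R B1 -> L1 miss wb->B3  d=-]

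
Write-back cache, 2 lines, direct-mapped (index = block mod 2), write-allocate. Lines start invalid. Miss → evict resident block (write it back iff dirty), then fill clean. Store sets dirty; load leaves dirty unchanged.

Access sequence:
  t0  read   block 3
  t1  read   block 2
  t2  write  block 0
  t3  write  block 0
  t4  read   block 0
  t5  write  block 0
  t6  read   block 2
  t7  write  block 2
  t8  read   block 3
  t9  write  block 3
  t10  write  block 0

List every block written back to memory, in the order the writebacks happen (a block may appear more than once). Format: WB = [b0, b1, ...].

WB = [0, 2]

0: R B3 -> L1 miss  d=-]
1: R B2 -> L0 miss  d=-]
2: W B0 -> L0 miss  d=D]
3: W B0 -> L0 hit  d=D]
4: R B0 -> L0 hit  d=D]
5: W B0 -> L0 hit  d=D]
6: R B2 -> L0 miss wb->B0  d=-]
7: W B2 -> L0 hit  d=D]
8: R B3 -> L1 hit  d=-]
9: W B3 -> L1 hit  d=D]
10: W B0 -> L0 miss wb->B2  d=D]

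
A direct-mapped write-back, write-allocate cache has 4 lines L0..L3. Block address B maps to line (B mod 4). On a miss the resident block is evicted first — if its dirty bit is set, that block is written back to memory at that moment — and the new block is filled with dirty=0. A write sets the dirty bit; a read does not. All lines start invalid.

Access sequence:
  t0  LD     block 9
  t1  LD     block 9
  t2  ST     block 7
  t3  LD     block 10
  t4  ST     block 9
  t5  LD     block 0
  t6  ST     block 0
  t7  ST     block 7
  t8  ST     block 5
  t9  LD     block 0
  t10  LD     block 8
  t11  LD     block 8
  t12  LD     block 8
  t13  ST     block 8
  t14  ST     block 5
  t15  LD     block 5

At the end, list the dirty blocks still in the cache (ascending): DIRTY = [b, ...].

0: R B9 -> L1 miss  d=-]
1: R B9 -> L1 hit  d=-]
2: W B7 -> L3 miss  d=D]
3: R B10 -> L2 miss  d=-]
4: W B9 -> L1 hit  d=D]
5: R B0 -> L0 miss  d=-]
6: W B0 -> L0 hit  d=D]
7: W B7 -> L3 hit  d=D]
8: W B5 -> L1 miss wb->B9  d=D]
9: R B0 -> L0 hit  d=D]
10: R B8 -> L0 miss wb->B0  d=-]
11: R B8 -> L0 hit  d=-]
12: R B8 -> L0 hit  d=-]
13: W B8 -> L0 hit  d=D]
14: W B5 -> L1 hit  d=D]
15: R B5 -> L1 hit  d=D]

DIRTY = [5, 7, 8]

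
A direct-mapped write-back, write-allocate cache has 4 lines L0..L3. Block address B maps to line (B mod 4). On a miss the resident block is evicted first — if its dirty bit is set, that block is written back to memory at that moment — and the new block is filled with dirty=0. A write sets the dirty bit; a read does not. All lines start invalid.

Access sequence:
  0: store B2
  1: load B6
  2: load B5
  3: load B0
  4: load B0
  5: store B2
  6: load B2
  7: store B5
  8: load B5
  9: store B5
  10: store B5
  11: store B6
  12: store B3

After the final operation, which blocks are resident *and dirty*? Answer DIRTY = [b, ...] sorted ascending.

0: W B2 -> L2 miss  d=D]
1: R B6 -> L2 miss wb->B2  d=-]
2: R B5 -> L1 miss  d=-]
3: R B0 -> L0 miss  d=-]
4: R B0 -> L0 hit  d=-]
5: W B2 -> L2 miss  d=D]
6: R B2 -> L2 hit  d=D]
7: W B5 -> L1 hit  d=D]
8: R B5 -> L1 hit  d=D]
9: W B5 -> L1 hit  d=D]
10: W B5 -> L1 hit  d=D]
11: W B6 -> L2 miss wb->B2  d=D]
12: W B3 -> L3 miss  d=D]

DIRTY = [3, 5, 6]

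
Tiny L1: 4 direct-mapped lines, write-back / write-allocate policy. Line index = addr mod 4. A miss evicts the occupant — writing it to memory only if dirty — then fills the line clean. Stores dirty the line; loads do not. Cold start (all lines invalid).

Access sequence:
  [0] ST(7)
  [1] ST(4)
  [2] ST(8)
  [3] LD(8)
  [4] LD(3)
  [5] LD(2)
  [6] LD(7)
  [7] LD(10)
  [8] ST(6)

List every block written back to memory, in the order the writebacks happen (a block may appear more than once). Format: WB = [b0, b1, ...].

WB = [4, 7]

  0 | W B7 → L3 miss [D]
  1 | W B4 → L0 miss [D]
  2 | W B8 → L0 miss wb→B4 [D]
  3 | R B8 → L0 hit [D]
  4 | R B3 → L3 miss wb→B7 [-]
  5 | R B2 → L2 miss [-]
  6 | R B7 → L3 miss [-]
  7 | R B10 → L2 miss [-]
  8 | W B6 → L2 miss [D]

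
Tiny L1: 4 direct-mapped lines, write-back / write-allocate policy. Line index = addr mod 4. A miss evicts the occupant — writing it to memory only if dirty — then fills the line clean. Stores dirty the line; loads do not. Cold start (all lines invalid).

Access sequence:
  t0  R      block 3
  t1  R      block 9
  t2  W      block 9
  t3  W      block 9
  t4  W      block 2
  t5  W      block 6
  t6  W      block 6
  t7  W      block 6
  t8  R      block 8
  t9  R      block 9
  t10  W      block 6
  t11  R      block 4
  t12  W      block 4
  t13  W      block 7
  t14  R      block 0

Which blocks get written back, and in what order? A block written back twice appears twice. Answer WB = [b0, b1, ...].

0: R B3 → L3 miss [-]
1: R B9 → L1 miss [-]
2: W B9 → L1 hit [D]
3: W B9 → L1 hit [D]
4: W B2 → L2 miss [D]
5: W B6 → L2 miss wb→B2 [D]
6: W B6 → L2 hit [D]
7: W B6 → L2 hit [D]
8: R B8 → L0 miss [-]
9: R B9 → L1 hit [D]
10: W B6 → L2 hit [D]
11: R B4 → L0 miss [-]
12: W B4 → L0 hit [D]
13: W B7 → L3 miss [D]
14: R B0 → L0 miss wb→B4 [-]

WB = [2, 4]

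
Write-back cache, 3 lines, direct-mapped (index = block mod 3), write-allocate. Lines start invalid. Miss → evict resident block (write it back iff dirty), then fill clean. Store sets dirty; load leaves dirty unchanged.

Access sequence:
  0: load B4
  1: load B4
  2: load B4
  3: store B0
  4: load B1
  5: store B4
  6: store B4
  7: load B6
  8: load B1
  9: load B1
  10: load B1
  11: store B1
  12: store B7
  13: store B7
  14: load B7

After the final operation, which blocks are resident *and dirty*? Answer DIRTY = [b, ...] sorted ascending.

0: R B4 -> L1 miss  d=-]
1: R B4 -> L1 hit  d=-]
2: R B4 -> L1 hit  d=-]
3: W B0 -> L0 miss  d=D]
4: R B1 -> L1 miss  d=-]
5: W B4 -> L1 miss  d=D]
6: W B4 -> L1 hit  d=D]
7: R B6 -> L0 miss wb->B0  d=-]
8: R B1 -> L1 miss wb->B4  d=-]
9: R B1 -> L1 hit  d=-]
10: R B1 -> L1 hit  d=-]
11: W B1 -> L1 hit  d=D]
12: W B7 -> L1 miss wb->B1  d=D]
13: W B7 -> L1 hit  d=D]
14: R B7 -> L1 hit  d=D]

DIRTY = [7]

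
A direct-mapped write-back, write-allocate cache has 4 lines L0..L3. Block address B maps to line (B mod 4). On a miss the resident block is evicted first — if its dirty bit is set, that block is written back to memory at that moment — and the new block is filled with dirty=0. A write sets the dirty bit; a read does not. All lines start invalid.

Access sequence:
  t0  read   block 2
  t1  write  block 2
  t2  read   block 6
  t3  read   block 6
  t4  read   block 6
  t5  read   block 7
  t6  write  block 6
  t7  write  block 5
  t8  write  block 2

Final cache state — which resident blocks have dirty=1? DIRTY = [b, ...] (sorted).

DIRTY = [2, 5]

0: R B2 -> L2 miss  d=-]
1: W B2 -> L2 hit  d=D]
2: R B6 -> L2 miss wb->B2  d=-]
3: R B6 -> L2 hit  d=-]
4: R B6 -> L2 hit  d=-]
5: R B7 -> L3 miss  d=-]
6: W B6 -> L2 hit  d=D]
7: W B5 -> L1 miss  d=D]
8: W B2 -> L2 miss wb->B6  d=D]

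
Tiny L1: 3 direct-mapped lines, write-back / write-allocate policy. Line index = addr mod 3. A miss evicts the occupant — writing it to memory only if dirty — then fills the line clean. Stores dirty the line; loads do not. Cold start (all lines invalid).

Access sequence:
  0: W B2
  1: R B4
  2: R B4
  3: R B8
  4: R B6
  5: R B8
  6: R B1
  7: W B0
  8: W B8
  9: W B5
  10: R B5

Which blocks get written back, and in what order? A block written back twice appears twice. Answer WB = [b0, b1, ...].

WB = [2, 8]

0: W B2 → L2 miss [D]
1: R B4 → L1 miss [-]
2: R B4 → L1 hit [-]
3: R B8 → L2 miss wb→B2 [-]
4: R B6 → L0 miss [-]
5: R B8 → L2 hit [-]
6: R B1 → L1 miss [-]
7: W B0 → L0 miss [D]
8: W B8 → L2 hit [D]
9: W B5 → L2 miss wb→B8 [D]
10: R B5 → L2 hit [D]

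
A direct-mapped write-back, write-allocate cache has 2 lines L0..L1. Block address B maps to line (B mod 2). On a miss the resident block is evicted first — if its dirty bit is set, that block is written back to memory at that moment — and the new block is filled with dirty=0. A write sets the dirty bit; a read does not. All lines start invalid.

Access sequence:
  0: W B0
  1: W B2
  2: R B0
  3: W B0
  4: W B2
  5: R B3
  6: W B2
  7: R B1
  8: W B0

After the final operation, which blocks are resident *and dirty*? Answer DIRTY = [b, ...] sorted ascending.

DIRTY = [0]

  0 | W B0 → L0 miss [D]
  1 | W B2 → L0 miss wb→B0 [D]
  2 | R B0 → L0 miss wb→B2 [-]
  3 | W B0 → L0 hit [D]
  4 | W B2 → L0 miss wb→B0 [D]
  5 | R B3 → L1 miss [-]
  6 | W B2 → L0 hit [D]
  7 | R B1 → L1 miss [-]
  8 | W B0 → L0 miss wb→B2 [D]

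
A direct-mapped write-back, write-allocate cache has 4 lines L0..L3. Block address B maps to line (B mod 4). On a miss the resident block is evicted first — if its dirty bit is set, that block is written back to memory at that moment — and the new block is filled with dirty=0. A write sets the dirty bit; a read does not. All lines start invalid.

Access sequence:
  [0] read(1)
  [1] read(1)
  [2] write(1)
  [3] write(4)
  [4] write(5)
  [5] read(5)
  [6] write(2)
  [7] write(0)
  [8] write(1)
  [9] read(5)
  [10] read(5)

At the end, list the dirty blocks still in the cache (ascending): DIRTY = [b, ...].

DIRTY = [0, 2]

0: R B1 → L1 miss [-]
1: R B1 → L1 hit [-]
2: W B1 → L1 hit [D]
3: W B4 → L0 miss [D]
4: W B5 → L1 miss wb→B1 [D]
5: R B5 → L1 hit [D]
6: W B2 → L2 miss [D]
7: W B0 → L0 miss wb→B4 [D]
8: W B1 → L1 miss wb→B5 [D]
9: R B5 → L1 miss wb→B1 [-]
10: R B5 → L1 hit [-]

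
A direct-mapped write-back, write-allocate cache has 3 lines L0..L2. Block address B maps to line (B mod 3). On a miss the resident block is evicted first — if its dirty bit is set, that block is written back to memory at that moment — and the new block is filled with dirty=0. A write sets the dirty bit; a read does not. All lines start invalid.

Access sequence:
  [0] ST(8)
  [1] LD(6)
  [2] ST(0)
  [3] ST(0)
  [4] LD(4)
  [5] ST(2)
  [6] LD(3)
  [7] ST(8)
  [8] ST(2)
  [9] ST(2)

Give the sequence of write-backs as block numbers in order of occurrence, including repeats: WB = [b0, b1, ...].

0: W B8 -> L2 miss  d=D]
1: R B6 -> L0 miss  d=-]
2: W B0 -> L0 miss  d=D]
3: W B0 -> L0 hit  d=D]
4: R B4 -> L1 miss  d=-]
5: W B2 -> L2 miss wb->B8  d=D]
6: R B3 -> L0 miss wb->B0  d=-]
7: W B8 -> L2 miss wb->B2  d=D]
8: W B2 -> L2 miss wb->B8  d=D]
9: W B2 -> L2 hit  d=D]

WB = [8, 0, 2, 8]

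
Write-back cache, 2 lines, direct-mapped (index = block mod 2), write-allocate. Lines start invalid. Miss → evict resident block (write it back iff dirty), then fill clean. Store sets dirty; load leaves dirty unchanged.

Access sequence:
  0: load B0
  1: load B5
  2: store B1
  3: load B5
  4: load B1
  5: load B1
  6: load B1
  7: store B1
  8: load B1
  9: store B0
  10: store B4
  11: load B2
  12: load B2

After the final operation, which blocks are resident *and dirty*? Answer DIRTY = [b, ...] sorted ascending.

DIRTY = [1]

0: R B0 → L0 miss [-]
1: R B5 → L1 miss [-]
2: W B1 → L1 miss [D]
3: R B5 → L1 miss wb→B1 [-]
4: R B1 → L1 miss [-]
5: R B1 → L1 hit [-]
6: R B1 → L1 hit [-]
7: W B1 → L1 hit [D]
8: R B1 → L1 hit [D]
9: W B0 → L0 hit [D]
10: W B4 → L0 miss wb→B0 [D]
11: R B2 → L0 miss wb→B4 [-]
12: R B2 → L0 hit [-]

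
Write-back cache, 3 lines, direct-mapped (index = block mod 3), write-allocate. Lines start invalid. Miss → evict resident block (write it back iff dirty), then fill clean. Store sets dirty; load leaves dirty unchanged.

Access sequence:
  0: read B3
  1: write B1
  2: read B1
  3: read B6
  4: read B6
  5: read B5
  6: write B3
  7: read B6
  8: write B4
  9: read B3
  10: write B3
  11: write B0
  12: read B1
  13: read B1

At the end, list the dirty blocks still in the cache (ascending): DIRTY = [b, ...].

DIRTY = [0]

  0 | R B3 → L0 miss [-]
  1 | W B1 → L1 miss [D]
  2 | R B1 → L1 hit [D]
  3 | R B6 → L0 miss [-]
  4 | R B6 → L0 hit [-]
  5 | R B5 → L2 miss [-]
  6 | W B3 → L0 miss [D]
  7 | R B6 → L0 miss wb→B3 [-]
  8 | W B4 → L1 miss wb→B1 [D]
  9 | R B3 → L0 miss [-]
  10 | W B3 → L0 hit [D]
  11 | W B0 → L0 miss wb→B3 [D]
  12 | R B1 → L1 miss wb→B4 [-]
  13 | R B1 → L1 hit [-]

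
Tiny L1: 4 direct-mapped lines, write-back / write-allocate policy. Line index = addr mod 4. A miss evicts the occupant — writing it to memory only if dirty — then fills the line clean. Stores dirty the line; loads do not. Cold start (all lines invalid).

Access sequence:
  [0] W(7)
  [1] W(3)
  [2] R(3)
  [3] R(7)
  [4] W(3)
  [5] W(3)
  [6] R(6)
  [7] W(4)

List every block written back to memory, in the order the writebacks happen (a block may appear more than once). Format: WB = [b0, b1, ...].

WB = [7, 3]

0: W B7 -> L3 miss  d=D]
1: W B3 -> L3 miss wb->B7  d=D]
2: R B3 -> L3 hit  d=D]
3: R B7 -> L3 miss wb->B3  d=-]
4: W B3 -> L3 miss  d=D]
5: W B3 -> L3 hit  d=D]
6: R B6 -> L2 miss  d=-]
7: W B4 -> L0 miss  d=D]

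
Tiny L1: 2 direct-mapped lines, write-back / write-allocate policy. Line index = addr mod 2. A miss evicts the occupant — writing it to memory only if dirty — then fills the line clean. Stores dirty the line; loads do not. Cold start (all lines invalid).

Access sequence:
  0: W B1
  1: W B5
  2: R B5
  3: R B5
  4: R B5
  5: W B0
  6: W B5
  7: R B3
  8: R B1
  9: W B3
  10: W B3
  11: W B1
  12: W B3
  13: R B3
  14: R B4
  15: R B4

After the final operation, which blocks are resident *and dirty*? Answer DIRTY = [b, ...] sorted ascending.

DIRTY = [3]

0: W B1 → L1 miss [D]
1: W B5 → L1 miss wb→B1 [D]
2: R B5 → L1 hit [D]
3: R B5 → L1 hit [D]
4: R B5 → L1 hit [D]
5: W B0 → L0 miss [D]
6: W B5 → L1 hit [D]
7: R B3 → L1 miss wb→B5 [-]
8: R B1 → L1 miss [-]
9: W B3 → L1 miss [D]
10: W B3 → L1 hit [D]
11: W B1 → L1 miss wb→B3 [D]
12: W B3 → L1 miss wb→B1 [D]
13: R B3 → L1 hit [D]
14: R B4 → L0 miss wb→B0 [-]
15: R B4 → L0 hit [-]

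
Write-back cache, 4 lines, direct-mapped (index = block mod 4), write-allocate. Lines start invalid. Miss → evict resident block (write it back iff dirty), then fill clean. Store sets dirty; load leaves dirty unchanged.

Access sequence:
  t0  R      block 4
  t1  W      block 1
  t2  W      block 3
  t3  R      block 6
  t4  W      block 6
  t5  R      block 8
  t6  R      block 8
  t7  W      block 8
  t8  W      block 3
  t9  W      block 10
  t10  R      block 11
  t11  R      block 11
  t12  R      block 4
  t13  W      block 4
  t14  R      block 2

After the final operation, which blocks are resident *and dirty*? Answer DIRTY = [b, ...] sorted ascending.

0: R B4 -> L0 miss  d=-]
1: W B1 -> L1 miss  d=D]
2: W B3 -> L3 miss  d=D]
3: R B6 -> L2 miss  d=-]
4: W B6 -> L2 hit  d=D]
5: R B8 -> L0 miss  d=-]
6: R B8 -> L0 hit  d=-]
7: W B8 -> L0 hit  d=D]
8: W B3 -> L3 hit  d=D]
9: W B10 -> L2 miss wb->B6  d=D]
10: R B11 -> L3 miss wb->B3  d=-]
11: R B11 -> L3 hit  d=-]
12: R B4 -> L0 miss wb->B8  d=-]
13: W B4 -> L0 hit  d=D]
14: R B2 -> L2 miss wb->B10  d=-]

DIRTY = [1, 4]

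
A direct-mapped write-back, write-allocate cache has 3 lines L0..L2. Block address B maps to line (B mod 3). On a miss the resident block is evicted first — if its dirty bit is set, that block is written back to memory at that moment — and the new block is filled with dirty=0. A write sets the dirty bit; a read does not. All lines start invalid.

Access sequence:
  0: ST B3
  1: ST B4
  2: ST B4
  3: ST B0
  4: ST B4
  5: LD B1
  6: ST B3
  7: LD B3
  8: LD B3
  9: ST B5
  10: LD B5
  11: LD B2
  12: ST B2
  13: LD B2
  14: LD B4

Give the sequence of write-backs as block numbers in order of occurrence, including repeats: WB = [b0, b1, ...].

  0 | W B3 → L0 miss [D]
  1 | W B4 → L1 miss [D]
  2 | W B4 → L1 hit [D]
  3 | W B0 → L0 miss wb→B3 [D]
  4 | W B4 → L1 hit [D]
  5 | R B1 → L1 miss wb→B4 [-]
  6 | W B3 → L0 miss wb→B0 [D]
  7 | R B3 → L0 hit [D]
  8 | R B3 → L0 hit [D]
  9 | W B5 → L2 miss [D]
  10 | R B5 → L2 hit [D]
  11 | R B2 → L2 miss wb→B5 [-]
  12 | W B2 → L2 hit [D]
  13 | R B2 → L2 hit [D]
  14 | R B4 → L1 miss [-]

WB = [3, 4, 0, 5]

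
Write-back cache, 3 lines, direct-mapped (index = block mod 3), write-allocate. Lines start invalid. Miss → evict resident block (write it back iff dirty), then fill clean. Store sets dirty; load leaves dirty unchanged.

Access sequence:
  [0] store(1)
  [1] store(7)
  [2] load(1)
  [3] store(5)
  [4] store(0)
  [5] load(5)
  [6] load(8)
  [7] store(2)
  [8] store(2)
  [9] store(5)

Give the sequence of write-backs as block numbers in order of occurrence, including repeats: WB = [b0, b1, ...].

0: W B1 → L1 miss [D]
1: W B7 → L1 miss wb→B1 [D]
2: R B1 → L1 miss wb→B7 [-]
3: W B5 → L2 miss [D]
4: W B0 → L0 miss [D]
5: R B5 → L2 hit [D]
6: R B8 → L2 miss wb→B5 [-]
7: W B2 → L2 miss [D]
8: W B2 → L2 hit [D]
9: W B5 → L2 miss wb→B2 [D]

WB = [1, 7, 5, 2]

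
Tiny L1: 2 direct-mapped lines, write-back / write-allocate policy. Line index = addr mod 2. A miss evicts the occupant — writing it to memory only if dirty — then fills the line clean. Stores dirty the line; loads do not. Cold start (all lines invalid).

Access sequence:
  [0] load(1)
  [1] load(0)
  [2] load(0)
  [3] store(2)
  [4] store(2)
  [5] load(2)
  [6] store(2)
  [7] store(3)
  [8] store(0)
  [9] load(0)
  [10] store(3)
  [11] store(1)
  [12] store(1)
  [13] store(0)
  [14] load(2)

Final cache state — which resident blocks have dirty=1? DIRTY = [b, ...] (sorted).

  0 | R B1 → L1 miss [-]
  1 | R B0 → L0 miss [-]
  2 | R B0 → L0 hit [-]
  3 | W B2 → L0 miss [D]
  4 | W B2 → L0 hit [D]
  5 | R B2 → L0 hit [D]
  6 | W B2 → L0 hit [D]
  7 | W B3 → L1 miss [D]
  8 | W B0 → L0 miss wb→B2 [D]
  9 | R B0 → L0 hit [D]
  10 | W B3 → L1 hit [D]
  11 | W B1 → L1 miss wb→B3 [D]
  12 | W B1 → L1 hit [D]
  13 | W B0 → L0 hit [D]
  14 | R B2 → L0 miss wb→B0 [-]

DIRTY = [1]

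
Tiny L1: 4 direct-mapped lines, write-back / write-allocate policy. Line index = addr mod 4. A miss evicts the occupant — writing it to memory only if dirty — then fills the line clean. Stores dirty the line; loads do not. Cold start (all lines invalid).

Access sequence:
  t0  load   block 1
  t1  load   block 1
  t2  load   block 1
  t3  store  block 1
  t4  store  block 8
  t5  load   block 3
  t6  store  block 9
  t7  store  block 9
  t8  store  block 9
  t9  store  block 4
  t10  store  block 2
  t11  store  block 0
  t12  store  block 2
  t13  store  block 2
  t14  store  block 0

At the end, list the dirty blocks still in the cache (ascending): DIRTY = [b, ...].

DIRTY = [0, 2, 9]

0: R B1 → L1 miss [-]
1: R B1 → L1 hit [-]
2: R B1 → L1 hit [-]
3: W B1 → L1 hit [D]
4: W B8 → L0 miss [D]
5: R B3 → L3 miss [-]
6: W B9 → L1 miss wb→B1 [D]
7: W B9 → L1 hit [D]
8: W B9 → L1 hit [D]
9: W B4 → L0 miss wb→B8 [D]
10: W B2 → L2 miss [D]
11: W B0 → L0 miss wb→B4 [D]
12: W B2 → L2 hit [D]
13: W B2 → L2 hit [D]
14: W B0 → L0 hit [D]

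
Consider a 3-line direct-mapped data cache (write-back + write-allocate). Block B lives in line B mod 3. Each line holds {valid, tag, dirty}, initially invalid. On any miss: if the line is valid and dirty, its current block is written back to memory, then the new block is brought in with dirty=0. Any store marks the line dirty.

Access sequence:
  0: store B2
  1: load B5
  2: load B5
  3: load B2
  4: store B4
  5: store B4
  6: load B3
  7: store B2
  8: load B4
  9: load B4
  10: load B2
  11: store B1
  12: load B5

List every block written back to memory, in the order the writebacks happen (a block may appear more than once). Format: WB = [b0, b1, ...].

WB = [2, 4, 2]

  0 | W B2 → L2 miss [D]
  1 | R B5 → L2 miss wb→B2 [-]
  2 | R B5 → L2 hit [-]
  3 | R B2 → L2 miss [-]
  4 | W B4 → L1 miss [D]
  5 | W B4 → L1 hit [D]
  6 | R B3 → L0 miss [-]
  7 | W B2 → L2 hit [D]
  8 | R B4 → L1 hit [D]
  9 | R B4 → L1 hit [D]
  10 | R B2 → L2 hit [D]
  11 | W B1 → L1 miss wb→B4 [D]
  12 | R B5 → L2 miss wb→B2 [-]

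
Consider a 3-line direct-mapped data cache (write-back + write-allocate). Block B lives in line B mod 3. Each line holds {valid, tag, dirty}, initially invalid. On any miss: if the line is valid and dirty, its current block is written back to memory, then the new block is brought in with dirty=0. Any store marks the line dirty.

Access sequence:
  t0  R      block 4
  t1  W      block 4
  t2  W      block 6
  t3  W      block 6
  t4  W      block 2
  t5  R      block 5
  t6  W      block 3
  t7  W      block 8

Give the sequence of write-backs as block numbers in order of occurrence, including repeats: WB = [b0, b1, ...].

  0 | R B4 → L1 miss [-]
  1 | W B4 → L1 hit [D]
  2 | W B6 → L0 miss [D]
  3 | W B6 → L0 hit [D]
  4 | W B2 → L2 miss [D]
  5 | R B5 → L2 miss wb→B2 [-]
  6 | W B3 → L0 miss wb→B6 [D]
  7 | W B8 → L2 miss [D]

WB = [2, 6]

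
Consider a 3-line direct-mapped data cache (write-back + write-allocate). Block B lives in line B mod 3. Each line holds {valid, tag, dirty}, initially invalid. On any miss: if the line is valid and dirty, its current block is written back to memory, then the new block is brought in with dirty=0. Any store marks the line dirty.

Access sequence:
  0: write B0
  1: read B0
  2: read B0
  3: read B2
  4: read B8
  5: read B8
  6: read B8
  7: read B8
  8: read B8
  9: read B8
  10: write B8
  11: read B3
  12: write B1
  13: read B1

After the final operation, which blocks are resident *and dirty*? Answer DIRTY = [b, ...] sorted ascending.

DIRTY = [1, 8]

  0 | W B0 → L0 miss [D]
  1 | R B0 → L0 hit [D]
  2 | R B0 → L0 hit [D]
  3 | R B2 → L2 miss [-]
  4 | R B8 → L2 miss [-]
  5 | R B8 → L2 hit [-]
  6 | R B8 → L2 hit [-]
  7 | R B8 → L2 hit [-]
  8 | R B8 → L2 hit [-]
  9 | R B8 → L2 hit [-]
  10 | W B8 → L2 hit [D]
  11 | R B3 → L0 miss wb→B0 [-]
  12 | W B1 → L1 miss [D]
  13 | R B1 → L1 hit [D]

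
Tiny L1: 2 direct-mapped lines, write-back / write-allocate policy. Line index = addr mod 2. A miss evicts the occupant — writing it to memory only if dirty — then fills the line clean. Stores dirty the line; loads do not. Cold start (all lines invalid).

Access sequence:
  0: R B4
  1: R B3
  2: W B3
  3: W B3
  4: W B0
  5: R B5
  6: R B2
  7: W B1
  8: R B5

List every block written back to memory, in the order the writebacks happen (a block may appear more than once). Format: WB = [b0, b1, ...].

WB = [3, 0, 1]

  0 | R B4 → L0 miss [-]
  1 | R B3 → L1 miss [-]
  2 | W B3 → L1 hit [D]
  3 | W B3 → L1 hit [D]
  4 | W B0 → L0 miss [D]
  5 | R B5 → L1 miss wb→B3 [-]
  6 | R B2 → L0 miss wb→B0 [-]
  7 | W B1 → L1 miss [D]
  8 | R B5 → L1 miss wb→B1 [-]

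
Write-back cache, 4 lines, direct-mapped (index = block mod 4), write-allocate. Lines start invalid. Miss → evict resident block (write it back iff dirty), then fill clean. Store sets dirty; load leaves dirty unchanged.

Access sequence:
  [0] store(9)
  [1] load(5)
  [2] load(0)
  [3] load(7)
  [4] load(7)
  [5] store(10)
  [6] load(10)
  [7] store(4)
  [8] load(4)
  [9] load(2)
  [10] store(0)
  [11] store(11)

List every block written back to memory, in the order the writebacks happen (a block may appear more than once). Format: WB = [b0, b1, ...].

0: W B9 -> L1 miss  d=D]
1: R B5 -> L1 miss wb->B9  d=-]
2: R B0 -> L0 miss  d=-]
3: R B7 -> L3 miss  d=-]
4: R B7 -> L3 hit  d=-]
5: W B10 -> L2 miss  d=D]
6: R B10 -> L2 hit  d=D]
7: W B4 -> L0 miss  d=D]
8: R B4 -> L0 hit  d=D]
9: R B2 -> L2 miss wb->B10  d=-]
10: W B0 -> L0 miss wb->B4  d=D]
11: W B11 -> L3 miss  d=D]

WB = [9, 10, 4]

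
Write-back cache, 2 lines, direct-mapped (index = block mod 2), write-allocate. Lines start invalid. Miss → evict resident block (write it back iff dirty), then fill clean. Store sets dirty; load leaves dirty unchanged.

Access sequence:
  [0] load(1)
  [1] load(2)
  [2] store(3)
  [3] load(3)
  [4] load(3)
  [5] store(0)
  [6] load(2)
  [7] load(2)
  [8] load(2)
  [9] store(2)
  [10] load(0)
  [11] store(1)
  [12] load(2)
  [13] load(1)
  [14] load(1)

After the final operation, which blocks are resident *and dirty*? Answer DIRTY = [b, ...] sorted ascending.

  0 | R B1 → L1 miss [-]
  1 | R B2 → L0 miss [-]
  2 | W B3 → L1 miss [D]
  3 | R B3 → L1 hit [D]
  4 | R B3 → L1 hit [D]
  5 | W B0 → L0 miss [D]
  6 | R B2 → L0 miss wb→B0 [-]
  7 | R B2 → L0 hit [-]
  8 | R B2 → L0 hit [-]
  9 | W B2 → L0 hit [D]
  10 | R B0 → L0 miss wb→B2 [-]
  11 | W B1 → L1 miss wb→B3 [D]
  12 | R B2 → L0 miss [-]
  13 | R B1 → L1 hit [D]
  14 | R B1 → L1 hit [D]

DIRTY = [1]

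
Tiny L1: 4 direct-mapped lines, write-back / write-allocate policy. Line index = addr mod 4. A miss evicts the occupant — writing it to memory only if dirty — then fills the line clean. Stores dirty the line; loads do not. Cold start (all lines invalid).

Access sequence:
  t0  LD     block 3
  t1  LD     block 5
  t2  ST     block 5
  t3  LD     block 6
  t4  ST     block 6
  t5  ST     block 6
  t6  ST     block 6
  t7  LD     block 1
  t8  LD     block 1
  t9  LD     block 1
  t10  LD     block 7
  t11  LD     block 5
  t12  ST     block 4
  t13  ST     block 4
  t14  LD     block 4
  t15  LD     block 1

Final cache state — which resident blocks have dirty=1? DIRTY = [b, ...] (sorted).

DIRTY = [4, 6]

0: R B3 -> L3 miss  d=-]
1: R B5 -> L1 miss  d=-]
2: W B5 -> L1 hit  d=D]
3: R B6 -> L2 miss  d=-]
4: W B6 -> L2 hit  d=D]
5: W B6 -> L2 hit  d=D]
6: W B6 -> L2 hit  d=D]
7: R B1 -> L1 miss wb->B5  d=-]
8: R B1 -> L1 hit  d=-]
9: R B1 -> L1 hit  d=-]
10: R B7 -> L3 miss  d=-]
11: R B5 -> L1 miss  d=-]
12: W B4 -> L0 miss  d=D]
13: W B4 -> L0 hit  d=D]
14: R B4 -> L0 hit  d=D]
15: R B1 -> L1 miss  d=-]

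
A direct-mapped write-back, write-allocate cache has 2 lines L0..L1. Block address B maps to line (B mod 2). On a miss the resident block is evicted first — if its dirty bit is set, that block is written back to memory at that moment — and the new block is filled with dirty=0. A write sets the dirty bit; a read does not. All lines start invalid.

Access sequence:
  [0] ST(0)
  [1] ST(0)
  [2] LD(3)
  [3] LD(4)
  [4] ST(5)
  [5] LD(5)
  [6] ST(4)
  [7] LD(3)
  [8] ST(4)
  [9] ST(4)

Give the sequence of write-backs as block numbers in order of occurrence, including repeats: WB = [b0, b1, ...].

WB = [0, 5]

0: W B0 → L0 miss [D]
1: W B0 → L0 hit [D]
2: R B3 → L1 miss [-]
3: R B4 → L0 miss wb→B0 [-]
4: W B5 → L1 miss [D]
5: R B5 → L1 hit [D]
6: W B4 → L0 hit [D]
7: R B3 → L1 miss wb→B5 [-]
8: W B4 → L0 hit [D]
9: W B4 → L0 hit [D]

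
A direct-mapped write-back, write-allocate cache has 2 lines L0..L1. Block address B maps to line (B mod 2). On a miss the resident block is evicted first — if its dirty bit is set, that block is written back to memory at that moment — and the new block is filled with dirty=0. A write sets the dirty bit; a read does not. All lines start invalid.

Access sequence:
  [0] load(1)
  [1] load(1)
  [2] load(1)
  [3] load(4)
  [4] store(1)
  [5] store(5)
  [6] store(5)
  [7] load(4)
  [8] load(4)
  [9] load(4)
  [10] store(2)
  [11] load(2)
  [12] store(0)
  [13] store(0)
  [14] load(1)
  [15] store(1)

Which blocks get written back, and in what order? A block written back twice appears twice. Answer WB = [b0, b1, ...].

WB = [1, 2, 5]

0: R B1 → L1 miss [-]
1: R B1 → L1 hit [-]
2: R B1 → L1 hit [-]
3: R B4 → L0 miss [-]
4: W B1 → L1 hit [D]
5: W B5 → L1 miss wb→B1 [D]
6: W B5 → L1 hit [D]
7: R B4 → L0 hit [-]
8: R B4 → L0 hit [-]
9: R B4 → L0 hit [-]
10: W B2 → L0 miss [D]
11: R B2 → L0 hit [D]
12: W B0 → L0 miss wb→B2 [D]
13: W B0 → L0 hit [D]
14: R B1 → L1 miss wb→B5 [-]
15: W B1 → L1 hit [D]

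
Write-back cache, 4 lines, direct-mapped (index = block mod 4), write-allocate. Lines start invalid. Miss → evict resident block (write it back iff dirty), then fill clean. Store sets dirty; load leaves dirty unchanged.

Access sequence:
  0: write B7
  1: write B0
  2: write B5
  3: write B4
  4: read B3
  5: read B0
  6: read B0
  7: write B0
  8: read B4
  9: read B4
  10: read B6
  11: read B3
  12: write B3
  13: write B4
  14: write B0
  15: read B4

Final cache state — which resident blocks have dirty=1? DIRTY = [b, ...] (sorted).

  0 | W B7 → L3 miss [D]
  1 | W B0 → L0 miss [D]
  2 | W B5 → L1 miss [D]
  3 | W B4 → L0 miss wb→B0 [D]
  4 | R B3 → L3 miss wb→B7 [-]
  5 | R B0 → L0 miss wb→B4 [-]
  6 | R B0 → L0 hit [-]
  7 | W B0 → L0 hit [D]
  8 | R B4 → L0 miss wb→B0 [-]
  9 | R B4 → L0 hit [-]
  10 | R B6 → L2 miss [-]
  11 | R B3 → L3 hit [-]
  12 | W B3 → L3 hit [D]
  13 | W B4 → L0 hit [D]
  14 | W B0 → L0 miss wb→B4 [D]
  15 | R B4 → L0 miss wb→B0 [-]

DIRTY = [3, 5]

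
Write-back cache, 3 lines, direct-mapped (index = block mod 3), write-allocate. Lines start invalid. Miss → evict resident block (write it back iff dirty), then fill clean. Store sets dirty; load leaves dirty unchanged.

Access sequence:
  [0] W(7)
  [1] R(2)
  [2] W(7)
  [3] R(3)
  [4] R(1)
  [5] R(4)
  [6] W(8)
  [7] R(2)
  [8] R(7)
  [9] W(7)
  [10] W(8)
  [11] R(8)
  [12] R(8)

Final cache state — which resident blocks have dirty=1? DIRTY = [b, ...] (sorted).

DIRTY = [7, 8]

  0 | W B7 → L1 miss [D]
  1 | R B2 → L2 miss [-]
  2 | W B7 → L1 hit [D]
  3 | R B3 → L0 miss [-]
  4 | R B1 → L1 miss wb→B7 [-]
  5 | R B4 → L1 miss [-]
  6 | W B8 → L2 miss [D]
  7 | R B2 → L2 miss wb→B8 [-]
  8 | R B7 → L1 miss [-]
  9 | W B7 → L1 hit [D]
  10 | W B8 → L2 miss [D]
  11 | R B8 → L2 hit [D]
  12 | R B8 → L2 hit [D]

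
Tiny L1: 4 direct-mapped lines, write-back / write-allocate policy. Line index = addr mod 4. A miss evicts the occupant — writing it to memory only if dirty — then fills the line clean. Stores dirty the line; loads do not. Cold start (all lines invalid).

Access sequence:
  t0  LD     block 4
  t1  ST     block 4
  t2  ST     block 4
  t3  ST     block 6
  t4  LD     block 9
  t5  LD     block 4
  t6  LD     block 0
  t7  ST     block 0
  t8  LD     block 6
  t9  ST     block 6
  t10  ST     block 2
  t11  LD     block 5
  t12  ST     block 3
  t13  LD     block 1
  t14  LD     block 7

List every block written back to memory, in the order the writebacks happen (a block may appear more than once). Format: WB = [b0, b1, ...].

0: R B4 → L0 miss [-]
1: W B4 → L0 hit [D]
2: W B4 → L0 hit [D]
3: W B6 → L2 miss [D]
4: R B9 → L1 miss [-]
5: R B4 → L0 hit [D]
6: R B0 → L0 miss wb→B4 [-]
7: W B0 → L0 hit [D]
8: R B6 → L2 hit [D]
9: W B6 → L2 hit [D]
10: W B2 → L2 miss wb→B6 [D]
11: R B5 → L1 miss [-]
12: W B3 → L3 miss [D]
13: R B1 → L1 miss [-]
14: R B7 → L3 miss wb→B3 [-]

WB = [4, 6, 3]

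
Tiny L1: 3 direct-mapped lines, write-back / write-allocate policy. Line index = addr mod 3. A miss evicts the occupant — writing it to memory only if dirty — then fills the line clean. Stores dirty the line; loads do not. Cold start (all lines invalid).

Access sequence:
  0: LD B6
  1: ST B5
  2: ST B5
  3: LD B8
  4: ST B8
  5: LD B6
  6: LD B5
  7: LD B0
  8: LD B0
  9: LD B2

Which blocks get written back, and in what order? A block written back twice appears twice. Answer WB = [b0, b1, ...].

  0 | R B6 → L0 miss [-]
  1 | W B5 → L2 miss [D]
  2 | W B5 → L2 hit [D]
  3 | R B8 → L2 miss wb→B5 [-]
  4 | W B8 → L2 hit [D]
  5 | R B6 → L0 hit [-]
  6 | R B5 → L2 miss wb→B8 [-]
  7 | R B0 → L0 miss [-]
  8 | R B0 → L0 hit [-]
  9 | R B2 → L2 miss [-]

WB = [5, 8]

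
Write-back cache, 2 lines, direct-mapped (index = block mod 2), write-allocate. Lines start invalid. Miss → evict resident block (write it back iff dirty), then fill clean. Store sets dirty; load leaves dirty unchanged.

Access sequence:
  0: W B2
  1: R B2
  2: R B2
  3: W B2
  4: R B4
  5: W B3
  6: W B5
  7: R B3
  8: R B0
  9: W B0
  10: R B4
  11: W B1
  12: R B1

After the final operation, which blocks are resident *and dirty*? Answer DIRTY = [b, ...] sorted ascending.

DIRTY = [1]

0: W B2 -> L0 miss  d=D]
1: R B2 -> L0 hit  d=D]
2: R B2 -> L0 hit  d=D]
3: W B2 -> L0 hit  d=D]
4: R B4 -> L0 miss wb->B2  d=-]
5: W B3 -> L1 miss  d=D]
6: W B5 -> L1 miss wb->B3  d=D]
7: R B3 -> L1 miss wb->B5  d=-]
8: R B0 -> L0 miss  d=-]
9: W B0 -> L0 hit  d=D]
10: R B4 -> L0 miss wb->B0  d=-]
11: W B1 -> L1 miss  d=D]
12: R B1 -> L1 hit  d=D]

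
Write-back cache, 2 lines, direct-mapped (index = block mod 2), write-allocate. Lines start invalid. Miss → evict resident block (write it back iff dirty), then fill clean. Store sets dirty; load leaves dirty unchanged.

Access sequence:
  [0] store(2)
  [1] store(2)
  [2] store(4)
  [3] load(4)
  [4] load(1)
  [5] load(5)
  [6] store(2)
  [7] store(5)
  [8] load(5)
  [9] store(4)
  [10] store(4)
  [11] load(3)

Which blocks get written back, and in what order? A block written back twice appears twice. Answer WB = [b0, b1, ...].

WB = [2, 4, 2, 5]

  0 | W B2 → L0 miss [D]
  1 | W B2 → L0 hit [D]
  2 | W B4 → L0 miss wb→B2 [D]
  3 | R B4 → L0 hit [D]
  4 | R B1 → L1 miss [-]
  5 | R B5 → L1 miss [-]
  6 | W B2 → L0 miss wb→B4 [D]
  7 | W B5 → L1 hit [D]
  8 | R B5 → L1 hit [D]
  9 | W B4 → L0 miss wb→B2 [D]
  10 | W B4 → L0 hit [D]
  11 | R B3 → L1 miss wb→B5 [-]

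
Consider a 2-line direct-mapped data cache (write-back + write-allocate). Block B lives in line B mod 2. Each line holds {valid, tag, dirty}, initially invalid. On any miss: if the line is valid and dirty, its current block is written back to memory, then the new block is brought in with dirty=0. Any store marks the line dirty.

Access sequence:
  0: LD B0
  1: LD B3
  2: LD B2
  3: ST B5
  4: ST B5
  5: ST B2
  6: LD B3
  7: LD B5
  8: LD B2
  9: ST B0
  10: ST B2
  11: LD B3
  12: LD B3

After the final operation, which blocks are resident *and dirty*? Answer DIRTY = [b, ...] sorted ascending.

0: R B0 -> L0 miss  d=-]
1: R B3 -> L1 miss  d=-]
2: R B2 -> L0 miss  d=-]
3: W B5 -> L1 miss  d=D]
4: W B5 -> L1 hit  d=D]
5: W B2 -> L0 hit  d=D]
6: R B3 -> L1 miss wb->B5  d=-]
7: R B5 -> L1 miss  d=-]
8: R B2 -> L0 hit  d=D]
9: W B0 -> L0 miss wb->B2  d=D]
10: W B2 -> L0 miss wb->B0  d=D]
11: R B3 -> L1 miss  d=-]
12: R B3 -> L1 hit  d=-]

DIRTY = [2]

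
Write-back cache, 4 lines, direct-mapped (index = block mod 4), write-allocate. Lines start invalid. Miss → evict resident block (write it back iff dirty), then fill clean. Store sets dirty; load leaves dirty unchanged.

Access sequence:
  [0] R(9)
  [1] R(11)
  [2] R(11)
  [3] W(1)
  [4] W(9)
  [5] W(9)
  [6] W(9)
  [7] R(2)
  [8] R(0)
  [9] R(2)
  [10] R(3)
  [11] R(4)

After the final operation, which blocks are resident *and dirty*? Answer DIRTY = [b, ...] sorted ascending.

DIRTY = [9]

0: R B9 -> L1 miss  d=-]
1: R B11 -> L3 miss  d=-]
2: R B11 -> L3 hit  d=-]
3: W B1 -> L1 miss  d=D]
4: W B9 -> L1 miss wb->B1  d=D]
5: W B9 -> L1 hit  d=D]
6: W B9 -> L1 hit  d=D]
7: R B2 -> L2 miss  d=-]
8: R B0 -> L0 miss  d=-]
9: R B2 -> L2 hit  d=-]
10: R B3 -> L3 miss  d=-]
11: R B4 -> L0 miss  d=-]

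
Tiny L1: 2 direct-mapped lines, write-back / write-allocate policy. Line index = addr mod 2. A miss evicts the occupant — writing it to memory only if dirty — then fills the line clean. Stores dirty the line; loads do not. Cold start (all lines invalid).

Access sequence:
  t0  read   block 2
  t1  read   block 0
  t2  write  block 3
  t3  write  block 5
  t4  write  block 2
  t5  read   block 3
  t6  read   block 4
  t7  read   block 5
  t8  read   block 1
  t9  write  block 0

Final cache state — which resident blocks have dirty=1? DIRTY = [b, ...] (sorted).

0: R B2 -> L0 miss  d=-]
1: R B0 -> L0 miss  d=-]
2: W B3 -> L1 miss  d=D]
3: W B5 -> L1 miss wb->B3  d=D]
4: W B2 -> L0 miss  d=D]
5: R B3 -> L1 miss wb->B5  d=-]
6: R B4 -> L0 miss wb->B2  d=-]
7: R B5 -> L1 miss  d=-]
8: R B1 -> L1 miss  d=-]
9: W B0 -> L0 miss  d=D]

DIRTY = [0]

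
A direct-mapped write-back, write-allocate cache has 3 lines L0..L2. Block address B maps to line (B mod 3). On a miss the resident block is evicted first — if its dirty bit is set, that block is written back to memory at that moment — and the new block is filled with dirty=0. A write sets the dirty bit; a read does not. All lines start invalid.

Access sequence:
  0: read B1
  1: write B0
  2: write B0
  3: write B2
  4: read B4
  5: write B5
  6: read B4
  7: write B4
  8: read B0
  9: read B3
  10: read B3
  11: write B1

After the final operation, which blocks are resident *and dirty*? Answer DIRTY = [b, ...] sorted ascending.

DIRTY = [1, 5]

0: R B1 -> L1 miss  d=-]
1: W B0 -> L0 miss  d=D]
2: W B0 -> L0 hit  d=D]
3: W B2 -> L2 miss  d=D]
4: R B4 -> L1 miss  d=-]
5: W B5 -> L2 miss wb->B2  d=D]
6: R B4 -> L1 hit  d=-]
7: W B4 -> L1 hit  d=D]
8: R B0 -> L0 hit  d=D]
9: R B3 -> L0 miss wb->B0  d=-]
10: R B3 -> L0 hit  d=-]
11: W B1 -> L1 miss wb->B4  d=D]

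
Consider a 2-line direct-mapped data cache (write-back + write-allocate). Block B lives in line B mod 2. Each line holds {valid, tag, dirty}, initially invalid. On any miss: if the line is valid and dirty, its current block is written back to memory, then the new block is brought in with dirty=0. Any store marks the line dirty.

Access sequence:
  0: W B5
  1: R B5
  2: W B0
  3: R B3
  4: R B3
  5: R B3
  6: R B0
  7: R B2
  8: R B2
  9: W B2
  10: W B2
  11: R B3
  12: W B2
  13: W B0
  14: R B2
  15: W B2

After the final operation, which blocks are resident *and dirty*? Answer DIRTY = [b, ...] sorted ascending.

DIRTY = [2]

0: W B5 -> L1 miss  d=D]
1: R B5 -> L1 hit  d=D]
2: W B0 -> L0 miss  d=D]
3: R B3 -> L1 miss wb->B5  d=-]
4: R B3 -> L1 hit  d=-]
5: R B3 -> L1 hit  d=-]
6: R B0 -> L0 hit  d=D]
7: R B2 -> L0 miss wb->B0  d=-]
8: R B2 -> L0 hit  d=-]
9: W B2 -> L0 hit  d=D]
10: W B2 -> L0 hit  d=D]
11: R B3 -> L1 hit  d=-]
12: W B2 -> L0 hit  d=D]
13: W B0 -> L0 miss wb->B2  d=D]
14: R B2 -> L0 miss wb->B0  d=-]
15: W B2 -> L0 hit  d=D]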